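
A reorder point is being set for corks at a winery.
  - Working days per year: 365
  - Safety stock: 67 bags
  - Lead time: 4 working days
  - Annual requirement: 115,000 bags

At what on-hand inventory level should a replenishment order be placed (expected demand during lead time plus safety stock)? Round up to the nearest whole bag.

1,328 bags

Daily demand d = 115,000 / 365 = 315.068 bags/day
Demand during lead time = 315.068 × 4 = 1,260.27
Reorder point = 1,260.27 + 67 = 1,327.27 → round up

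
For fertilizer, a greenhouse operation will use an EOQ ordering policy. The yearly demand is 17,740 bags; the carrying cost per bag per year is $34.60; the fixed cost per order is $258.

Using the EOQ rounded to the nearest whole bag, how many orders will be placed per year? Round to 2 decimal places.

Q* = √(2·D·S / H) = √(2·17,740·258 / 34.6) = √264,561.8 ≈ 514.36 → Q = 514
N = D/Q = 17,740/514 ≈ 34.514 orders/yr

34.51 orders per year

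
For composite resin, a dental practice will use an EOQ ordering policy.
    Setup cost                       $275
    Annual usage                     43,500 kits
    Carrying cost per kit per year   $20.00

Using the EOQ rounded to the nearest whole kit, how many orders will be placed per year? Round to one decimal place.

39.8 orders per year

Q* = √(2·D·S / H) = √(2·43,500·275 / 20) = √1,196,250.0 ≈ 1,093.73 → Q = 1,094
N = D/Q = 43,500/1,094 ≈ 39.762 orders/yr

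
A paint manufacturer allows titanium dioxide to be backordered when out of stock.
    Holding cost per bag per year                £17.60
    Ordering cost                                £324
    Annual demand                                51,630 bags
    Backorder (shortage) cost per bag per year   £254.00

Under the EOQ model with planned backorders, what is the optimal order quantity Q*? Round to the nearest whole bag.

Basic EOQ = √(2·51,630·324/17.6) = 1,378.740
Backorder adjustment √((H+b)/b) = √((17.6+254)/254) = 1.0341
Q* = 1,378.740 × 1.0341 ≈ 1,425.71

1,426 bags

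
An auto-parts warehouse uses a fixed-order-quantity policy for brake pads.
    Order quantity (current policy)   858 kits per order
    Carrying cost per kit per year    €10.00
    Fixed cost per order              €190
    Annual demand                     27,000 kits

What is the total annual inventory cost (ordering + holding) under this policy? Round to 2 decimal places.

€10,269.02

Orders/yr = 27,000/858 = 31.469; ordering cost = 31.469 × €190 = €5,979.02
Average inventory = 858/2 = 429; holding cost = 429 × €10 = €4,290.00
Total = €5,979.02 + €4,290.00 = €10,269.02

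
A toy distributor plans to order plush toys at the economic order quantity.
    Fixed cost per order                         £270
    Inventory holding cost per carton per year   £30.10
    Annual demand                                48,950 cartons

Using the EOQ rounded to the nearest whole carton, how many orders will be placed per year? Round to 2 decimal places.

Q* = √(2·D·S / H) = √(2·48,950·270 / 30.1) = √878,172.8 ≈ 937.11 → Q = 937
N = D/Q = 48,950/937 ≈ 52.241 orders/yr

52.24 orders per year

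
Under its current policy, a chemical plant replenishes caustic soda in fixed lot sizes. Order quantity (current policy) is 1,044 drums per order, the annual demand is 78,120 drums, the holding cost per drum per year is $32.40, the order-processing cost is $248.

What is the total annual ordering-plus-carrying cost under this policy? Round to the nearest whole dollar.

$35,470

Orders/yr = 78,120/1,044 = 74.828; ordering cost = 74.828 × $248 = $18,557.24
Average inventory = 1,044/2 = 522; holding cost = 522 × $32.4 = $16,912.80
Total = $18,557.24 + $16,912.80 = $35,470.04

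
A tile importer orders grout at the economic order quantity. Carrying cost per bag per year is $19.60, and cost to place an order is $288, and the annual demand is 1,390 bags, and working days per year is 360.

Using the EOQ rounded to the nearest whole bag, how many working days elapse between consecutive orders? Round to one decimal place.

EOQ = √(2DS/H) = √(2 × 1,390 × 288 / 19.6)
    = √(40,848.98) ≈ 202.11 → Q = 202 bags
Cycle time = (working days × Q)/D = (360 × 202) / 1,390 = 52.317 days

52.3 days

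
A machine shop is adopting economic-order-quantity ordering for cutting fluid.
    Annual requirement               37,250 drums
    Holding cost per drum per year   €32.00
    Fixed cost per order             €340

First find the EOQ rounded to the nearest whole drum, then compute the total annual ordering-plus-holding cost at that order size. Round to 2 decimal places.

€28,470.34

Optimal lot size Q* = (2 × 37,250 × €340 / €32)^½ ≈ 889.70 → Q = 890 drums
Annual ordering cost = (D/Q)·S = (37,250/890) × 340 = €14,230.34
Annual holding cost  = (Q/2)·H = (890/2) × 32 = €14,240.00
Total = €14,230.34 + €14,240.00 = €28,470.34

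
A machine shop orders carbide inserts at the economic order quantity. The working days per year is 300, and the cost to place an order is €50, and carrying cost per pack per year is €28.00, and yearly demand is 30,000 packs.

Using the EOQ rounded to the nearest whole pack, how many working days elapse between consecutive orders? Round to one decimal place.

3.3 days

EOQ = √(2DS/H) = √(2 × 30,000 × 50 / 28)
    = √(107,142.86) ≈ 327.33 → Q = 327 packs
Cycle time = (working days × Q)/D = (300 × 327) / 30,000 = 3.270 days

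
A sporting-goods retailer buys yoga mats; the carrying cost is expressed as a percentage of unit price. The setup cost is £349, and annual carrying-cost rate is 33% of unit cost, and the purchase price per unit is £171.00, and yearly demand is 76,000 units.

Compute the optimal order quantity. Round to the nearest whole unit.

Carrying cost H = £171 × 33% = £56.4300/unit/yr
EOQ = √(2DS/H) = √(2 × 76,000 × 349 / 56.43)
    = √(940,067.34) ≈ 969.57

970 units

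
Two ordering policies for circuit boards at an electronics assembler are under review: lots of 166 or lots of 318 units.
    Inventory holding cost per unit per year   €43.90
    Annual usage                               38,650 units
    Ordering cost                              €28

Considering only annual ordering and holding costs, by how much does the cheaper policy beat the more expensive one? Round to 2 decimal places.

TC(Q) = (D/Q)S + (Q/2)H
TC(166) = (38,650/166)×28 + (166/2)×43.9 = €10,162.98
TC(318) = (38,650/318)×28 + (318/2)×43.9 = €10,383.24
Lots of 166 are cheaper by €220.27.

€220.27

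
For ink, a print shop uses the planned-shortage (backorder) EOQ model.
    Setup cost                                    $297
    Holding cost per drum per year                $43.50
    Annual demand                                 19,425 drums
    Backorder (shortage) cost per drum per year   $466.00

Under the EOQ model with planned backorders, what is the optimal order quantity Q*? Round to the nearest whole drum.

Q* = √(2DS/H) · √((H + b)/b)
   = √(2 × 19,425 × 297 / 43.5) · √((43.5 + 466) / 466)
   = 515.026 × 1.0456 ≈ 538.53

539 drums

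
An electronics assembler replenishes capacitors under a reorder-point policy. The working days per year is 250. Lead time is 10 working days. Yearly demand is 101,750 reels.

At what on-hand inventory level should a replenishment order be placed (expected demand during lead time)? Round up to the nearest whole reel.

Daily demand d = 101,750 / 250 = 407.000 reels/day
Demand during lead time = 407.000 × 10 = 4,070.00
Reorder point = 4,070.00 → round up

4,070 reels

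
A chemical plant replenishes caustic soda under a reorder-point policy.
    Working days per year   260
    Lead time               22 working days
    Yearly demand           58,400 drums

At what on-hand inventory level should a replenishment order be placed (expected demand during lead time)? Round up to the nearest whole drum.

Daily demand d = 58,400 / 260 = 224.615 drums/day
Demand during lead time = 224.615 × 22 = 4,941.54
Reorder point = 4,941.54 → round up

4,942 drums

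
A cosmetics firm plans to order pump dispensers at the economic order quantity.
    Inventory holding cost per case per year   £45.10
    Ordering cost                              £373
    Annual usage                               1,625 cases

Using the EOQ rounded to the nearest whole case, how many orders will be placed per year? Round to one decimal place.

9.9 orders per year

Q* = √(2·D·S / H) = √(2·1,625·373 / 45.1) = √26,879.2 ≈ 163.95 → Q = 164
N = D/Q = 1,625/164 ≈ 9.909 orders/yr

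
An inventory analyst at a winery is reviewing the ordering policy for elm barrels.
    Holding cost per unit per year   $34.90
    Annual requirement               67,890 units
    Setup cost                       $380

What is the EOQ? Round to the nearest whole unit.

2DS/H = 2·67,890·380/34.9 = 1,478,406.88
EOQ = √1,478,406.88 ≈ 1,215.90

1,216 units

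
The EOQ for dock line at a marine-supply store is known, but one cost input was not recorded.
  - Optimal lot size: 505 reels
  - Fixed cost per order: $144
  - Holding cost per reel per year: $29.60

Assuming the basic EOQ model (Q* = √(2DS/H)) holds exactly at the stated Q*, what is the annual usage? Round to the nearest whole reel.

Since Q* = (2DS/H)^½, squaring gives Q*²·H = 2DS.
D = Q²H / (2S) = 505² × 29.6 / (2 × 144) = 26,210.90

26,211 reels per year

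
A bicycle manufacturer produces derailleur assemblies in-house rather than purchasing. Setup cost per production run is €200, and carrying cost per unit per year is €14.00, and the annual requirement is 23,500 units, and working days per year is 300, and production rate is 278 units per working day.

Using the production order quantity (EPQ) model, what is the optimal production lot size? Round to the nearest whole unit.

967 units

d = 23,500/300 = 78.3333 units/day;  effective holding cost H(1 − d/p) = 14·(1 − 78.3333/278) = 10.05516
Q* = √(2DS / H_eff) = √(2·23,500·200 / 10.05516) ≈ 966.87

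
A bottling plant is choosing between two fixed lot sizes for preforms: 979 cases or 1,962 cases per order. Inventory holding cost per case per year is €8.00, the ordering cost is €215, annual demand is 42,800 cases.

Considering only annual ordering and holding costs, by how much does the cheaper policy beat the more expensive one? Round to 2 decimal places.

Annual cost at Q: ordering D·S/Q plus holding Q·H/2.
TC(979) = (42,800/979)×215 + (979/2)×8 = €13,315.39
TC(1,962) = (42,800/1,962)×215 + (1,962/2)×8 = €12,538.11
|ΔTC| = |€13,315.39 − €12,538.11| = €777.27

€777.27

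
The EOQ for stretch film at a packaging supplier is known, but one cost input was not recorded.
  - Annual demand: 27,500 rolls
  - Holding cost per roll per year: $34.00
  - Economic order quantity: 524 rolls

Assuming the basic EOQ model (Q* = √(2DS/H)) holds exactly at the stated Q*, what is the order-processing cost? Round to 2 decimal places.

EOQ relation: Q² = 2DS/H, so rearrange for the unknown.
S = Q²H / (2D) = 524² × 34 / (2 × 27,500) = 169.7379

$169.74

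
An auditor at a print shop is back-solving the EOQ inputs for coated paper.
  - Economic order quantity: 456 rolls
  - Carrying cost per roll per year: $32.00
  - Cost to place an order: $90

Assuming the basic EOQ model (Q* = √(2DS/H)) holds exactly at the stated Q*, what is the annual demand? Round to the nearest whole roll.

EOQ relation: Q² = 2DS/H, so rearrange for the unknown.
D = Q²H / (2S) = 456² × 32 / (2 × 90) = 36,966.40

36,966 rolls per year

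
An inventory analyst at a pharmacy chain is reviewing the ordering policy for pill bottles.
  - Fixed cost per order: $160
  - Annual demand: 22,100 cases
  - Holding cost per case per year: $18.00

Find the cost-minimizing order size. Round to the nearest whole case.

627 cases

Optimal lot size Q* = (2 × 22,100 × $160 / $18)^½ ≈ 626.81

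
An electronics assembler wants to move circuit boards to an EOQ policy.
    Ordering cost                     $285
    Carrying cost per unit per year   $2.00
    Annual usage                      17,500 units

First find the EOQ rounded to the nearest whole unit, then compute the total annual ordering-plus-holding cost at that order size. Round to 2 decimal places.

$4,466.54

2DS/H = 2·17,500·285/2 = 4,987,500.00
EOQ = √4,987,500.00 ≈ 2,233.27 → Q = 2,233 units
Ordering: D/Q × S = 17,500/2,233 × $285 = $2,233.54
Holding:  Q/2 × H = 2,233/2 × $2 = $2,233.00
Total = $2,233.54 + $2,233.00 = $4,466.54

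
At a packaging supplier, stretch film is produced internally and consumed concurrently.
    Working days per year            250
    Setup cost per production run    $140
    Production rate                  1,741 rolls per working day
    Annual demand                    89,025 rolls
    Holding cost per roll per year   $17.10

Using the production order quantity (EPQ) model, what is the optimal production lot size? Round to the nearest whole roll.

Daily demand d = 89,025/250 = 356.100; p = 1741; 1 − d/p = 0.79546
EPQ = √(2DS / (H(1 − d/p)))
    = √(2 × 89,025 × 140 / (17.1 × 0.79546)) ≈ 1,353.71

1,354 rolls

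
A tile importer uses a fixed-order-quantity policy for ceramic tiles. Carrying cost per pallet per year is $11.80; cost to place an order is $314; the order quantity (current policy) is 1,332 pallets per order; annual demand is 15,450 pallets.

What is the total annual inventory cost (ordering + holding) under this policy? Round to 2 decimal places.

$11,500.92

Annual ordering cost = (D/Q)·S = (15,450/1,332) × 314 = $3,642.12
Annual holding cost  = (Q/2)·H = (1,332/2) × 11.8 = $7,858.80
Total = $3,642.12 + $7,858.80 = $11,500.92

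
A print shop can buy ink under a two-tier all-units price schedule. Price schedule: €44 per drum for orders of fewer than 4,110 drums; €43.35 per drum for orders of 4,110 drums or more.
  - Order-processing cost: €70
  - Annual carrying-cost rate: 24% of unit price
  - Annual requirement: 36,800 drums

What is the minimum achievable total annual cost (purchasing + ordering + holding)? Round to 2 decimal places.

H₁ = 24%×€44 = €10.5600;  H₂ = 24%×€43.35 = €10.4040
EOQ₁ = √(2×36,800×70/10.5600) = 698.48  (< 4,110, feasible at tier 1)
EOQ₂ = √(2×36,800×70/10.4040) = 703.70  (< 4,110 → use Q = 4,110 at tier-2 price)
TC(tier 1 (EOQ₁), Q≈698.5) = €1,626,575.98
TC(tier 2, Q≈4,110.0) = €1,617,286.98
Minimum at tier 2: €1,617,286.98

€1,617,286.98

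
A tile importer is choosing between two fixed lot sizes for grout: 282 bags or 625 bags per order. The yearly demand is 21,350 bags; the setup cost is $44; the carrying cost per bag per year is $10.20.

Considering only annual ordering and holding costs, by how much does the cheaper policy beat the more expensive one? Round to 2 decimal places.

$78.87

For each Q, cost = (D/Q)·S + (Q/2)·H.
TC(282) = (21,350/282)×44 + (282/2)×10.2 = $4,769.41
TC(625) = (21,350/625)×44 + (625/2)×10.2 = $4,690.54
|ΔTC| = |$4,769.41 − $4,690.54| = $78.87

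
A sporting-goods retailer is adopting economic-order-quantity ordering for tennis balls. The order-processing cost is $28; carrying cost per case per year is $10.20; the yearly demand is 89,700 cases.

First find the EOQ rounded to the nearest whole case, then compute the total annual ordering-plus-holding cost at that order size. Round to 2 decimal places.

$7,157.98

Q* = √(2·D·S / H) = √(2·89,700·28 / 10.2) = √492,470.6 ≈ 701.76 → Q = 702 cases
Ordering: D/Q × S = 89,700/702 × $28 = $3,577.78
Holding:  Q/2 × H = 702/2 × $10.2 = $3,580.20
Total = $3,577.78 + $3,580.20 = $7,157.98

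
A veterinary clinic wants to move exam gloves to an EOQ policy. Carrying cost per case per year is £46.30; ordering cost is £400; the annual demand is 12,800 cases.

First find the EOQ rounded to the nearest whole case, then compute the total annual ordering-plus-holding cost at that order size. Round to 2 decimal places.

£21,774.12

Q* = √(2·D·S / H) = √(2·12,800·400 / 46.3) = √221,166.3 ≈ 470.28 → Q = 470 cases
Ordering: D/Q × S = 12,800/470 × £400 = £10,893.62
Holding:  Q/2 × H = 470/2 × £46.3 = £10,880.50
Total = £10,893.62 + £10,880.50 = £21,774.12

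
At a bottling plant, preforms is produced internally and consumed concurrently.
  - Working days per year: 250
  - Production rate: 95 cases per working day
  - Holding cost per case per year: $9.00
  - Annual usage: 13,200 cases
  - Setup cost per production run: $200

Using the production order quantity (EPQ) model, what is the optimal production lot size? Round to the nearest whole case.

1,149 cases

d = 13,200/250 = 52.8000 cases/day;  effective holding cost H(1 − d/p) = 9·(1 − 52.8000/95) = 3.99789
Q* = √(2DS / H_eff) = √(2·13,200·200 / 3.99789) ≈ 1,149.21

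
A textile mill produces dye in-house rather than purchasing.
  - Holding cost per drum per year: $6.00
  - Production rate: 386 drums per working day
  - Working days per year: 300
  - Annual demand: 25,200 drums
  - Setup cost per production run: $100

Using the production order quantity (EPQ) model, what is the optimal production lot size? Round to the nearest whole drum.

1,036 drums

Daily demand d = 25,200/300 = 84.000; p = 386; 1 − d/p = 0.78238
EPQ = √(2DS / (H(1 − d/p)))
    = √(2 × 25,200 × 100 / (6 × 0.78238)) ≈ 1,036.17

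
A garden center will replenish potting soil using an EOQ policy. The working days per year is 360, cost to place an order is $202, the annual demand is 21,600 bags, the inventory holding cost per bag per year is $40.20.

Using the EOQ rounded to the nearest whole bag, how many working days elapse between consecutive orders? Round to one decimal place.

7.8 days

2DS/H = 2·21,600·202/40.2 = 217,074.63
EOQ = √217,074.63 ≈ 465.91 → Q = 466 bags
Cycle time = (working days × Q)/D = (360 × 466) / 21,600 = 7.767 days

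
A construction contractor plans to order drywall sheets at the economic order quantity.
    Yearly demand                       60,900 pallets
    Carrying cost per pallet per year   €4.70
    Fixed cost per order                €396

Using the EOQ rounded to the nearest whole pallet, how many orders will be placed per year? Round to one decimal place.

19.0 orders per year

EOQ = √(2DS/H) = √(2 × 60,900 × 396 / 4.7)
    = √(10,262,297.87) ≈ 3,203.48 → Q = 3,203
Orders per year = D/Q = 60,900 / 3,203 = 19.013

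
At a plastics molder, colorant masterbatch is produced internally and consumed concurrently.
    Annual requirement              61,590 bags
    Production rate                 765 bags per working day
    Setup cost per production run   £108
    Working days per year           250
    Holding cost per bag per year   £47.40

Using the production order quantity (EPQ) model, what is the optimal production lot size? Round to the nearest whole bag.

643 bags

d = 61,590/250 = 246.3600 bags/day;  effective holding cost H(1 − d/p) = 47.4·(1 − 246.3600/765) = 32.13534
Q* = √(2DS / H_eff) = √(2·61,590·108 / 32.13534) ≈ 643.41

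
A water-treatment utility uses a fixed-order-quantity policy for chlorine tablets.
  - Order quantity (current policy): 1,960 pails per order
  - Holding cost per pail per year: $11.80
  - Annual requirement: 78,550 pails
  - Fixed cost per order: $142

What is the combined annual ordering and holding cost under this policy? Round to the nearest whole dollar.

$17,255

Annual ordering cost = (D/Q)·S = (78,550/1,960) × 142 = $5,690.87
Annual holding cost  = (Q/2)·H = (1,960/2) × 11.8 = $11,564.00
Total = $5,690.87 + $11,564.00 = $17,254.87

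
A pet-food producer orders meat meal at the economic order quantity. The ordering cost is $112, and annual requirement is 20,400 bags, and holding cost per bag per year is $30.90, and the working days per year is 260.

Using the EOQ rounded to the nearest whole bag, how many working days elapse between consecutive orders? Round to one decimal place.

2DS/H = 2·20,400·112/30.9 = 147,883.50
EOQ = √147,883.50 ≈ 384.56 → Q = 385 bags
Cycle time = (working days × Q)/D = (260 × 385) / 20,400 = 4.907 days

4.9 days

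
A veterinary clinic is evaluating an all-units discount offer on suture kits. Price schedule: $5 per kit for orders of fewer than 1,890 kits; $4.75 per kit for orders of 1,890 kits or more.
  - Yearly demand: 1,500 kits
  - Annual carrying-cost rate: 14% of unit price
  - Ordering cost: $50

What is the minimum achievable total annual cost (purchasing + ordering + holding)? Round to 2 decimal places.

$7,793.11

H₁ = 14%×$5 = $0.7000;  H₂ = 14%×$4.75 = $0.6650
EOQ₁ = √(2×1,500×50/0.7000) = 462.91  (< 1,890, feasible at tier 1)
EOQ₂ = √(2×1,500×50/0.6650) = 474.94  (< 1,890 → use Q = 1,890 at tier-2 price)
TC(tier 1 (EOQ₁), Q≈462.9) = $7,824.04
TC(tier 2, Q≈1,890.0) = $7,793.11
Minimum at tier 2: $7,793.11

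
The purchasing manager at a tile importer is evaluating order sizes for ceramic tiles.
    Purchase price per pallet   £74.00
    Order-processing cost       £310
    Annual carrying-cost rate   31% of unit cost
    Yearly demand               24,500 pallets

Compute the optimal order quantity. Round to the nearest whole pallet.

Holding cost per pallet per year: H = 31% × £74 = £22.9400
Optimal lot size Q* = (2 × 24,500 × £310 / £22.94)^½ ≈ 813.73

814 pallets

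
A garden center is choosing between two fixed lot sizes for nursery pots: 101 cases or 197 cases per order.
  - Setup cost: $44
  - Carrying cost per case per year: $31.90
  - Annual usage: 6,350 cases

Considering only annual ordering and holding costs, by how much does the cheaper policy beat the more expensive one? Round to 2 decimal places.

$183.14

TC(Q) = (D/Q)S + (Q/2)H
TC(101) = (6,350/101)×44 + (101/2)×31.9 = $4,377.29
TC(197) = (6,350/197)×44 + (197/2)×31.9 = $4,560.42
|ΔTC| = |$4,377.29 − $4,560.42| = $183.14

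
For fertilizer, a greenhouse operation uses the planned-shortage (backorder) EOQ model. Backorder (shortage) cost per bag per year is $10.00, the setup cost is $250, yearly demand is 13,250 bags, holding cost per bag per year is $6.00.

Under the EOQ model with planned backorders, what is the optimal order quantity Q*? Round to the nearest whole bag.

1,329 bags

Basic EOQ = √(2·13,250·250/6) = 1,050.793
Backorder adjustment √((H+b)/b) = √((6+10)/10) = 1.2649
Q* = 1,050.793 × 1.2649 ≈ 1,329.16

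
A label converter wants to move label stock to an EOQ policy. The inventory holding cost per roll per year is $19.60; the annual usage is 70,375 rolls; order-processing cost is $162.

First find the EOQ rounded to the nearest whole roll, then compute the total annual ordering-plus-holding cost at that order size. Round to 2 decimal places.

$21,140.23

EOQ = √(2DS/H) = √(2 × 70,375 × 162 / 19.6)
    = √(1,163,341.84) ≈ 1,078.58 → Q = 1,079 rolls
Annual ordering cost = (D/Q)·S = (70,375/1,079) × 162 = $10,566.03
Annual holding cost  = (Q/2)·H = (1,079/2) × 19.6 = $10,574.20
Total = $10,566.03 + $10,574.20 = $21,140.23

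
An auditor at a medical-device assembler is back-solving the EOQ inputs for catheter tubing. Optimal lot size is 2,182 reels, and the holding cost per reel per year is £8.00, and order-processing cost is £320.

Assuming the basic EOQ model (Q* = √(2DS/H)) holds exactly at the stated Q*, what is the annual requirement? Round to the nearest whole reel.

From Q* = √(2DS/H) ⇒ Q*² = 2DS/H.
D = Q²H / (2S) = 2,182² × 8 / (2 × 320) = 59,514.05

59,514 reels per year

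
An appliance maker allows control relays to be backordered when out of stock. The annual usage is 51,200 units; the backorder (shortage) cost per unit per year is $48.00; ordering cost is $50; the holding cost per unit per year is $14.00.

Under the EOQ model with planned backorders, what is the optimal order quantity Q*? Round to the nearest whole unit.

687 units

Q* = √(2DS/H) · √((H + b)/b)
   = √(2 × 51,200 × 50 / 14) · √((14 + 48) / 48)
   = 604.743 × 1.1365 ≈ 687.30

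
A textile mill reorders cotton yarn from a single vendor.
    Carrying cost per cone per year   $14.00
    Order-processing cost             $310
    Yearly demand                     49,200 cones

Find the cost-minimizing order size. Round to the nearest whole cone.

Q* = √(2·D·S / H) = √(2·49,200·310 / 14) = √2,178,857.1 ≈ 1,476.10

1,476 cones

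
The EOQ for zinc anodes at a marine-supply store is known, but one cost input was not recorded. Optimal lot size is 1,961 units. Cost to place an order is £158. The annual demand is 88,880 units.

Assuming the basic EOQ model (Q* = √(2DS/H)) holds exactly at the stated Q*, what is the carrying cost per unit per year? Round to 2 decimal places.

£7.30

EOQ relation: Q² = 2DS/H, so rearrange for the unknown.
H = 2DS / Q² = 2 × 88,880 × 158 / 1,961² = 7.3036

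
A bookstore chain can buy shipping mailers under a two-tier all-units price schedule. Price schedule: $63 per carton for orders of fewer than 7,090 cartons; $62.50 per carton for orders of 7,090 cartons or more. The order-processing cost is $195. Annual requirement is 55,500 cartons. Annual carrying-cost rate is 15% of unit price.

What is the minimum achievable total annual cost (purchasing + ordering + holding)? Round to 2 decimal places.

$3,503,510.82

H₁ = 15%×$63 = $9.4500;  H₂ = 15%×$62.50 = $9.3750
EOQ₁ = √(2×55,500×195/9.4500) = 1,513.43  (< 7,090, feasible at tier 1)
EOQ₂ = √(2×55,500×195/9.3750) = 1,519.47  (< 7,090 → use Q = 7,090 at tier-2 price)
TC(tier 1 (EOQ₁), Q≈1,513.4) = $3,510,801.93
TC(tier 2, Q≈7,090.0) = $3,503,510.82
Minimum at tier 2: $3,503,510.82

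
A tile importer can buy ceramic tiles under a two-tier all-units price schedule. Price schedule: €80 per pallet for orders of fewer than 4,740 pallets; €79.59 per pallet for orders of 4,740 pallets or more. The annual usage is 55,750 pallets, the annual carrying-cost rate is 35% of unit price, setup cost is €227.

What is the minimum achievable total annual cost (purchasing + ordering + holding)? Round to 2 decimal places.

€4,486,621.31

H₁ = 35%×€80 = €28.0000;  H₂ = 35%×€79.59 = €27.8565
EOQ₁ = √(2×55,750×227/28.0000) = 950.76  (< 4,740, feasible at tier 1)
EOQ₂ = √(2×55,750×227/27.8565) = 953.21  (< 4,740 → use Q = 4,740 at tier-2 price)
TC(tier 1 (EOQ₁), Q≈950.8) = €4,486,621.31
TC(tier 2, Q≈4,740.0) = €4,505,832.29
Minimum at tier 1 (EOQ₁): €4,486,621.31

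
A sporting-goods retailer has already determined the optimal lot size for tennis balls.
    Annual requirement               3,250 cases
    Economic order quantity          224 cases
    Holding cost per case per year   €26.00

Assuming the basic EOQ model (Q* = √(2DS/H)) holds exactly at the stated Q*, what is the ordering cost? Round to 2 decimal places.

€200.70

EOQ relation: Q² = 2DS/H, so rearrange for the unknown.
S = Q²H / (2D) = 224² × 26 / (2 × 3,250) = 200.7040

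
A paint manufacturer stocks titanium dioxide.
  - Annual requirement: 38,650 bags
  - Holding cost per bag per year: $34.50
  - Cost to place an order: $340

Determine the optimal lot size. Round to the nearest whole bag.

2DS/H = 2·38,650·340/34.5 = 761,797.10
EOQ = √761,797.10 ≈ 872.81

873 bags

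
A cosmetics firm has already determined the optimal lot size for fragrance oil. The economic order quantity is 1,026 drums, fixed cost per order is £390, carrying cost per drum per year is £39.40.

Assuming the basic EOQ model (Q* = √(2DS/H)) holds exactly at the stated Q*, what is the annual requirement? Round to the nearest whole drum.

53,174 drums per year

Since Q* = (2DS/H)^½, squaring gives Q*²·H = 2DS.
D = Q²H / (2S) = 1,026² × 39.4 / (2 × 390) = 53,173.63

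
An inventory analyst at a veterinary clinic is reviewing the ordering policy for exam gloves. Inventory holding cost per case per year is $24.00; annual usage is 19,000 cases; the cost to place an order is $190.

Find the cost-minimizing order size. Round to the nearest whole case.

2DS/H = 2·19,000·190/24 = 300,833.33
EOQ = √300,833.33 ≈ 548.48

548 cases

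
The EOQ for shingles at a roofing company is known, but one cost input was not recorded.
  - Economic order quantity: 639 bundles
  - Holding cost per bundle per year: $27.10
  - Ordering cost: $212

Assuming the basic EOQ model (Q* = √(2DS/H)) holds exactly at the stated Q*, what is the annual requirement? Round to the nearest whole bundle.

26,098 bundles per year

From Q* = √(2DS/H) ⇒ Q*² = 2DS/H.
D = Q²H / (2S) = 639² × 27.1 / (2 × 212) = 26,097.88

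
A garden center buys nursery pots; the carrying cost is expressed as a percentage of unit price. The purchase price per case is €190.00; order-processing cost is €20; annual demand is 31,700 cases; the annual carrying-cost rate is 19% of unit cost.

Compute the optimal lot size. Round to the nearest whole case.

187 cases

H = i·C = 0.19 × €190 = €36.1000 per case-year
Q* = √(2·D·S / H) = √(2·31,700·20 / 36.1) = √35,124.7 ≈ 187.42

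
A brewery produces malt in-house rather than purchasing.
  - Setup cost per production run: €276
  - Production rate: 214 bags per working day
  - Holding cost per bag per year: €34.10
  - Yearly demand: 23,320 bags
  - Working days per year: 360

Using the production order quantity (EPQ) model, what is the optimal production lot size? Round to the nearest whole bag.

Daily demand d = 23,320/360 = 64.778; p = 214; 1 − d/p = 0.69730
EPQ = √(2DS / (H(1 − d/p)))
    = √(2 × 23,320 × 276 / (34.1 × 0.69730)) ≈ 735.78

736 bags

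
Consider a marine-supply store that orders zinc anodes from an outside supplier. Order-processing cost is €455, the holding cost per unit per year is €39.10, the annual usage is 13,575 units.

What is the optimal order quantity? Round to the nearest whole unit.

2DS/H = 2·13,575·455/39.1 = 315,939.90
EOQ = √315,939.90 ≈ 562.09

562 units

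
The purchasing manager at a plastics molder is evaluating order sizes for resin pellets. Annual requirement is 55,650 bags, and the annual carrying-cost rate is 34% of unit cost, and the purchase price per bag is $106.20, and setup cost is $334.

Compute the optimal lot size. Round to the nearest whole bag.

Holding cost per bag per year: H = 34% × $106.2 = $36.1080
EOQ = √(2DS/H) = √(2 × 55,650 × 334 / 36.108)
    = √(1,029,528.08) ≈ 1,014.66

1,015 bags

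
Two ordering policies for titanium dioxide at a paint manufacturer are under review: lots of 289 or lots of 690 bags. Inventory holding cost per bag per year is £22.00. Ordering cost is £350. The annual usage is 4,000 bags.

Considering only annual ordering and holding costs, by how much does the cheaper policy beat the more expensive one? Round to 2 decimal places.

For each Q, cost = (D/Q)·S + (Q/2)·H.
TC(289) = (4,000/289)×350 + (289/2)×22 = £8,023.29
TC(690) = (4,000/690)×350 + (690/2)×22 = £9,618.99
|ΔTC| = |£8,023.29 − £9,618.99| = £1,595.69

£1,595.69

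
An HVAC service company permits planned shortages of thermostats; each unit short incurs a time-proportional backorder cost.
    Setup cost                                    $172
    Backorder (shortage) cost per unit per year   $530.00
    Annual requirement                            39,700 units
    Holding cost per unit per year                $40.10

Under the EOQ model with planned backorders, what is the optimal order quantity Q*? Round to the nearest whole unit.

605 units

Q* = √(2DS/H) · √((H + b)/b)
   = √(2 × 39,700 × 172 / 40.1) · √((40.1 + 530) / 530)
   = 583.583 × 1.0371 ≈ 605.26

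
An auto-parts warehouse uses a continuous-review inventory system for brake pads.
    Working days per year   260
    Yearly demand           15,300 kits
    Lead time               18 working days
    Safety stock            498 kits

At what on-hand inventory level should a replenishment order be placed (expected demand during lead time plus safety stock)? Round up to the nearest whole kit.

1,558 kits

Daily demand d = 15,300 / 260 = 58.846 kits/day
Demand during lead time = 58.846 × 18 = 1,059.23
Reorder point = 1,059.23 + 498 = 1,557.23 → round up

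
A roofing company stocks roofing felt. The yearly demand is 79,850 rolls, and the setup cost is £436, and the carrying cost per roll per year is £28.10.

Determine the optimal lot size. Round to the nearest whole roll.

Q* = √(2·D·S / H) = √(2·79,850·436 / 28.1) = √2,477,907.5 ≈ 1,574.14

1,574 rolls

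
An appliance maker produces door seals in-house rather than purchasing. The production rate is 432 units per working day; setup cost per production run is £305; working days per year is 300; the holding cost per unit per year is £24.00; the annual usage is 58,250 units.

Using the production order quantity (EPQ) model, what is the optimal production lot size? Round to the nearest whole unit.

d = 58,250/300 = 194.1667 units/day;  effective holding cost H(1 − d/p) = 24·(1 − 194.1667/432) = 13.21296
Q* = √(2DS / H_eff) = √(2·58,250·305 / 13.21296) ≈ 1,639.88

1,640 units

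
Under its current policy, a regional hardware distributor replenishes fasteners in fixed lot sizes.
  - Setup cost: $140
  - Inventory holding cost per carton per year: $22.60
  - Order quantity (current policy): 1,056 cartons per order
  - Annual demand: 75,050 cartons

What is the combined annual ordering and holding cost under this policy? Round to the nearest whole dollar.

$21,883

Orders/yr = 75,050/1,056 = 71.070; ordering cost = 71.070 × $140 = $9,949.81
Average inventory = 1,056/2 = 528; holding cost = 528 × $22.6 = $11,932.80
Total = $9,949.81 + $11,932.80 = $21,882.61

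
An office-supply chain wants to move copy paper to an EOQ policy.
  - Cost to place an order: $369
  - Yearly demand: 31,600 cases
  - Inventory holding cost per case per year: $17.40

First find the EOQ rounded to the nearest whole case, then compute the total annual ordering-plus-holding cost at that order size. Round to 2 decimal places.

EOQ = √(2DS/H) = √(2 × 31,600 × 369 / 17.4)
    = √(1,340,275.86) ≈ 1,157.70 → Q = 1,158 cases
Orders/yr = 31,600/1,158 = 27.288; ordering cost = 27.288 × $369 = $10,069.43
Average inventory = 1,158/2 = 579; holding cost = 579 × $17.4 = $10,074.60
Total = $10,069.43 + $10,074.60 = $20,144.03

$20,144.03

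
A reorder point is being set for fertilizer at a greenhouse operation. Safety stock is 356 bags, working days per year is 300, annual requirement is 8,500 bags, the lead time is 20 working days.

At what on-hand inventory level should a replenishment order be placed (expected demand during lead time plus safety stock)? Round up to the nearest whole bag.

Daily demand d = 8,500 / 300 = 28.333 bags/day
Demand during lead time = 28.333 × 20 = 566.67
Reorder point = 566.67 + 356 = 922.67 → round up

923 bags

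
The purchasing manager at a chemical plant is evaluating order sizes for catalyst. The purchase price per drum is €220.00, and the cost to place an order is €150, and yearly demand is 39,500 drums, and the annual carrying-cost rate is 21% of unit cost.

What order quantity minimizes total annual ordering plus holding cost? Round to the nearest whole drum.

Carrying cost H = €220 × 21% = €46.2000/drum/yr
EOQ = √(2DS/H) = √(2 × 39,500 × 150 / 46.2)
    = √(256,493.51) ≈ 506.45

506 drums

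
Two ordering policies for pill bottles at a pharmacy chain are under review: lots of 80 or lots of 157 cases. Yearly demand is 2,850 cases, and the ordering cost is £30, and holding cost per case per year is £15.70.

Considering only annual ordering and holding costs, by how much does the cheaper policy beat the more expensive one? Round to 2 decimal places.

For each Q, cost = (D/Q)·S + (Q/2)·H.
TC(80) = (2,850/80)×30 + (80/2)×15.7 = £1,696.75
TC(157) = (2,850/157)×30 + (157/2)×15.7 = £1,777.04
Lots of 80 are cheaper by £80.29.

£80.29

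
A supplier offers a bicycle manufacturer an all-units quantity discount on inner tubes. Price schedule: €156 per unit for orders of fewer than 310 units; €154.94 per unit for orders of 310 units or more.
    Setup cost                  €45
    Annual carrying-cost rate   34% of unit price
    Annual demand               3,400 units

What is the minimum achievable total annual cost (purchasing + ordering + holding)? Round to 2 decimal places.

€534,428.68

H₁ = 34%×€156 = €53.0400;  H₂ = 34%×€154.94 = €52.6796
EOQ₁ = √(2×3,400×45/53.0400) = 75.96  (< 310, feasible at tier 1)
EOQ₂ = √(2×3,400×45/52.6796) = 76.21  (< 310 → use Q = 310 at tier-2 price)
TC(tier 1 (EOQ₁), Q≈76.0) = €534,428.68
TC(tier 2, Q≈310.0) = €535,454.89
Minimum at tier 1 (EOQ₁): €534,428.68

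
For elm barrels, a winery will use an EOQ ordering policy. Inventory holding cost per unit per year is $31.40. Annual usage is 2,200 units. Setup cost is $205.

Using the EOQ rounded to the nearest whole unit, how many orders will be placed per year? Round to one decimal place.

Optimal lot size Q* = (2 × 2,200 × $205 / $31.4)^½ ≈ 169.49 → Q = 169
Orders per year = D/Q = 2,200 / 169 = 13.018

13.0 orders per year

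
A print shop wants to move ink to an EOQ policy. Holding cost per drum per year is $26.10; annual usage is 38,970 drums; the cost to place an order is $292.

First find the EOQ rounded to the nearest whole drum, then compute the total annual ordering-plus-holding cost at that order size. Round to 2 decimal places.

Optimal lot size Q* = (2 × 38,970 × $292 / $26.1)^½ ≈ 933.79 → Q = 934 drums
Annual ordering cost = (D/Q)·S = (38,970/934) × 292 = $12,183.34
Annual holding cost  = (Q/2)·H = (934/2) × 26.1 = $12,188.70
Total = $12,183.34 + $12,188.70 = $24,372.04

$24,372.04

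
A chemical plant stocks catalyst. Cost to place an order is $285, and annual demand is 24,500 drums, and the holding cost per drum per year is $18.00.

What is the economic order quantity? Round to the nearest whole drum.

Q* = √(2·D·S / H) = √(2·24,500·285 / 18) = √775,833.3 ≈ 880.81

881 drums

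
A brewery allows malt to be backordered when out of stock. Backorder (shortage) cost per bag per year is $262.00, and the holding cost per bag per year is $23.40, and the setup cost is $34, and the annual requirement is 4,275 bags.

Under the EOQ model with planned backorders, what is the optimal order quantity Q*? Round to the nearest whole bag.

Q* = √(2DS/H) · √((H + b)/b)
   = √(2 × 4,275 × 34 / 23.4) · √((23.4 + 262) / 262)
   = 111.459 × 1.0437 ≈ 116.33

116 bags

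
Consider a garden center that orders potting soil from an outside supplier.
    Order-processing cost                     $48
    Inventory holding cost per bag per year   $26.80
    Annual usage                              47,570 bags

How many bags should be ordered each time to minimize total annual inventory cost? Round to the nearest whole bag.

413 bags

2DS/H = 2·47,570·48/26.8 = 170,400.00
EOQ = √170,400.00 ≈ 412.80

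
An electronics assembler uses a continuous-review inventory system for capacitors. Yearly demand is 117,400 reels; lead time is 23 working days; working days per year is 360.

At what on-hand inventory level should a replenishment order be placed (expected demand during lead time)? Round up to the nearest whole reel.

7,501 reels

Daily demand d = 117,400 / 360 = 326.111 reels/day
Demand during lead time = 326.111 × 23 = 7,500.56
Reorder point = 7,500.56 → round up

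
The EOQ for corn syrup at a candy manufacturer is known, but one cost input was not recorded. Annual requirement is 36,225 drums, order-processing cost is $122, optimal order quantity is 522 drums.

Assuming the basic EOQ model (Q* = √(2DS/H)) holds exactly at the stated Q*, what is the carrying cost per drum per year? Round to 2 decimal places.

Since Q* = (2DS/H)^½, squaring gives Q*²·H = 2DS.
H = 2DS / Q² = 2 × 36,225 × 122 / 522² = 32.4382

$32.44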